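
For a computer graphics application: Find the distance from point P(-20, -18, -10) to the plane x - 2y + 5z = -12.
d = |1(-20) + (-2)(-18) + 5(-10) - (-12)| / √(1² + (-2)² + 5²) = 22/√30 = 4.017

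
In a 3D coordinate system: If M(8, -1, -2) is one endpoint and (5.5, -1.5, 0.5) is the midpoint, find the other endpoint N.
N = (2×5.5 - 8, 2×(-1.5) - (-1), 2×0.5 - (-2)) = (3, -2, 3)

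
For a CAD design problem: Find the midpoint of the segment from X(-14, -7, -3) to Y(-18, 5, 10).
Midpoint = ((-14-18)/2, (-7+5)/2, (-3+10)/2) = (-16, -1, 3.5)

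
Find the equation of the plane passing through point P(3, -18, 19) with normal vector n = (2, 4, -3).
d = n·P = (2)(3) + (4)(-18) + (-3)(19) = -123
Plane: 2x + 4y - 3z = -123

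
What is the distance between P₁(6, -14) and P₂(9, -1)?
Using the distance formula: d = sqrt((x₂-x₁)² + (y₂-y₁)²)
dx = 9 - 6 = 3
dy = (-1) - (-14) = 13
d = sqrt(3² + 13²) = sqrt(9 + 169) = sqrt(178) = 13.34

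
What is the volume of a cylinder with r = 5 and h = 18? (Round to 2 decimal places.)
Volume = pi * r² * h
Volume = pi * 5² * 18
Volume = pi * 25 * 18
Volume = pi * 450
Volume = 1413.72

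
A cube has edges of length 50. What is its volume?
Volume = s³
Volume = 50³
Volume = 125000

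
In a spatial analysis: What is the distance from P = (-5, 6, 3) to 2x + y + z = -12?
d = |2(-5) + 1(6) + 1(3) - (-12)| / √(2² + 1² + 1²) = 11/√6 = 4.491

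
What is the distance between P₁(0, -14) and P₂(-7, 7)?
Using the distance formula: d = sqrt((x₂-x₁)² + (y₂-y₁)²)
dx = (-7) - 0 = -7
dy = 7 - (-14) = 21
d = sqrt((-7)² + 21²) = sqrt(49 + 441) = sqrt(490) = 22.14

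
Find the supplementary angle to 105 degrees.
Supplementary angles sum to 180 degrees.
Other angle = 180 - 105
Other angle = 75 degrees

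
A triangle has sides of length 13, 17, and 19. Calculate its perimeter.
Perimeter = sum of all sides
Perimeter = 13 + 17 + 19
Perimeter = 49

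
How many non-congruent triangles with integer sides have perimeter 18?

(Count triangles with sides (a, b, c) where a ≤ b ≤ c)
With a ≤ b ≤ c and a + b + c = 18, the triangle inequality a + b > c gives c < 18/2, so c ≤ 8.
Iterate a from 1 to ⌊p/3⌋ = 6; for each a, b ranges from a to ⌊(p−a)/2⌋ with c = p − a − b, keeping only c ≥ b.
Triples: (2, 8, 8), (3, 7, 8), (4, 6, 8), …
Count = 7 triangles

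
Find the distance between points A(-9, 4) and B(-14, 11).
Using the distance formula: d = sqrt((x₂-x₁)² + (y₂-y₁)²)
dx = (-14) - (-9) = -5
dy = 11 - 4 = 7
d = sqrt((-5)² + 7²) = sqrt(25 + 49) = sqrt(74) = 8.60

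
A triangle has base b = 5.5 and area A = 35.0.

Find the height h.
A = ½bh  →  h = 2A/b
h = 2·35.0/5.5 = 12.73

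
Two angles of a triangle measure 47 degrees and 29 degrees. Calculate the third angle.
Sum of angles in a triangle = 180 degrees
Third angle = 180 - 47 - 29
Third angle = 104 degrees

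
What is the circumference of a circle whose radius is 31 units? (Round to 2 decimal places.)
Circumference = 2 * pi * r
Circumference = 2 * pi * 31
Circumference = 194.78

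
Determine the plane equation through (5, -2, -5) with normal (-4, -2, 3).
d = n·P = (-4)(5) + (-2)(-2) + (3)(-5) = -31
Plane: -4x - 2y + 3z = -31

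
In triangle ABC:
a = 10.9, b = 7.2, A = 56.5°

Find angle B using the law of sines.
sin(B)/b = sin(A)/a
sin(B) = b·sin(A)/a = 7.2·sin(56.5°)/10.9 = 0.550824
B = arcsin(0.550824) = 33.42°  (b ≤ a, so B ≤ A and the acute solution is unique)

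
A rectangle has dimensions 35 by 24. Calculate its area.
Area = length * width
Area = 35 * 24
Area = 840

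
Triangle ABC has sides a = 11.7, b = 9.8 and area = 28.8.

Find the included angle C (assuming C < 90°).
Area = ½ab·sin(C)  →  sin(C) = 2·Area/(ab)
sin(C) = 2·28.8/(11.7·9.8) = 0.502355
C = arcsin(0.502355) = 30.16°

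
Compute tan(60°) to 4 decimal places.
tan(60 degrees) = sqrt(3)
Decimal approximation: 1.7321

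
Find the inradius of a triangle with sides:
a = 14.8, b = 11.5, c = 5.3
s = (a+b+c)/2 = (14.8+11.5+5.3)/2 = 15.8
Area = √(s(s-a)(s-b)(s-c)) = √(15.8·1·4.3·10.5) = 26.709
r = Area/s = 26.709/15.8 = 1.69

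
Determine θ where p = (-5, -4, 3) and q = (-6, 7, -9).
p·q = -25, |p|² = 50, |q|² = 166
cos θ = -25/√8300 ≈ -0.2744
θ ≈ 105.9°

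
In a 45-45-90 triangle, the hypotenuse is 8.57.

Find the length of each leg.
In a 45-45-90 triangle, hypotenuse = leg·√2  →  leg = hypotenuse/√2
leg = 8.57/√2 = 6.06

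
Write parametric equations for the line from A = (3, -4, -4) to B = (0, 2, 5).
Direction vector d = B - A = (-3, 6, 9)
x = 3 - 3t, y = -4 + 6t, z = -4 + 9t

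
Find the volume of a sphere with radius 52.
Volume = (4/3) * pi * r³
Volume = (4/3) * pi * 52³
Volume = (4/3) * pi * 140608
Volume = 588977.41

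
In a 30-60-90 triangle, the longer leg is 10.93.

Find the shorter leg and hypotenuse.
In a 30-60-90 triangle, sides are in ratio 1 : √3 : 2.
Long leg = short leg·√3  →  short leg = 10.93/√3 = 6.31
Hypotenuse = 2·(short leg) = 2·10.93/√3 = 12.62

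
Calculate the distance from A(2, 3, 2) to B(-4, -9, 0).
d = √[(-6)² + (-12)² + (-2)²] = √184 = 13.56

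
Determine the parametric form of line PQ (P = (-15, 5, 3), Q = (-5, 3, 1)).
Direction vector d = Q - P = (10, -2, -2)
x = -15 + 10t, y = 5 - 2t, z = 3 - 2t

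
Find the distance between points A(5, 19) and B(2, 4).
Using the distance formula: d = sqrt((x₂-x₁)² + (y₂-y₁)²)
dx = 2 - 5 = -3
dy = 4 - 19 = -15
d = sqrt((-3)² + (-15)²) = sqrt(9 + 225) = sqrt(234) = 15.30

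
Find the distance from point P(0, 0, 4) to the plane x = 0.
d = |1(0) + 0(0) + 0(4) - (0)| / √(1² + 0² + 0²) = 0/√1 = 0.0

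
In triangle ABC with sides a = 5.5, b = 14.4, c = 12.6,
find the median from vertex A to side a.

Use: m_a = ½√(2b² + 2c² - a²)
m_a = ½√(2·14.4² + 2·12.6² - 5.5²)
m_a = ½√(414.72 + 317.52 - 30.25) = ½√701.99 = 13.25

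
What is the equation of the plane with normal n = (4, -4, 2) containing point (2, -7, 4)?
d = n·P = (4)(2) + (-4)(-7) + (2)(4) = 44
Plane: 4x - 4y + 2z = 44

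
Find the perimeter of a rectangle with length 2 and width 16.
Perimeter = 2 * (length + width)
Perimeter = 2 * (2 + 16)
Perimeter = 2 * 18
Perimeter = 36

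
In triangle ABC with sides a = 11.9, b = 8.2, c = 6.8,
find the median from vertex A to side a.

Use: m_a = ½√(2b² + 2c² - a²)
m_a = ½√(2·8.2² + 2·6.8² - 11.9²)
m_a = ½√(134.48 + 92.48 - 141.61) = ½√85.35 = 4.619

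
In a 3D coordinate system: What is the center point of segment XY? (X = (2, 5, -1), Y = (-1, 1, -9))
Midpoint = ((2-1)/2, (5+1)/2, (-1-9)/2) = (0.5, 3, -5)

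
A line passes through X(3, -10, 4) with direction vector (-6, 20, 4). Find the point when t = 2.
P(2) = (3 + (-6)(2), -10 + 20(2), 4 + 4(2)) = (-9, 30, 12)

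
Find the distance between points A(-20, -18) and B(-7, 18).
Using the distance formula: d = sqrt((x₂-x₁)² + (y₂-y₁)²)
dx = (-7) - (-20) = 13
dy = 18 - (-18) = 36
d = sqrt(13² + 36²) = sqrt(169 + 1296) = sqrt(1465) = 38.28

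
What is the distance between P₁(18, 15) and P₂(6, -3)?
Using the distance formula: d = sqrt((x₂-x₁)² + (y₂-y₁)²)
dx = 6 - 18 = -12
dy = (-3) - 15 = -18
d = sqrt((-12)² + (-18)²) = sqrt(144 + 324) = sqrt(468) = 21.63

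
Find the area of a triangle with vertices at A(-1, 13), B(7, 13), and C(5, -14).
Using the coordinate formula: Area = (1/2)|x₁(y₂-y₃) + x₂(y₃-y₁) + x₃(y₁-y₂)|
Area = (1/2)|(-1)(13-(-14)) + 7((-14)-13) + 5(13-13)|
Area = (1/2)|(-1)*27 + 7*(-27) + 5*0|
Area = (1/2)|(-27) + (-189) + 0|
Area = (1/2)*216 = 108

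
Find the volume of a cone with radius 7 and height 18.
Volume = (1/3) * pi * r² * h
Volume = (1/3) * pi * 7² * 18
Volume = (1/3) * pi * 49 * 18
Volume = (1/3) * pi * 882
Volume = 923.63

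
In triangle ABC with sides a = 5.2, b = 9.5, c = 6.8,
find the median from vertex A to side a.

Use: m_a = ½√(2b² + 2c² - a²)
m_a = ½√(2·9.5² + 2·6.8² - 5.2²)
m_a = ½√(180.5 + 92.48 - 27.04) = ½√245.94 = 7.841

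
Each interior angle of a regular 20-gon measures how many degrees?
Interior angle of a regular n-gon = (n-2)*180/n
Interior angle = (20-2)*180/20
Interior angle = 18*180/20
Interior angle = 3240/20
Interior angle = 162 degrees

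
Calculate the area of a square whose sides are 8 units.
Area = s²
Area = 8²
Area = 64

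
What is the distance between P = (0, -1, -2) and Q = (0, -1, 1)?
d = √[(0)² + (0)² + (3)²] = √9 = 3.0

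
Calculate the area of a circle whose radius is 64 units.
Area = pi * r²
Area = pi * 64²
Area = pi * 4096
Area = 12867.96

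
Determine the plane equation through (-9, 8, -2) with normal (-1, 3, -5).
d = n·P = (-1)(-9) + (3)(8) + (-5)(-2) = 43
Plane: -x + 3y - 5z = 43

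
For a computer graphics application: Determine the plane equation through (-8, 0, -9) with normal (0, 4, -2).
d = n·P = (0)(-8) + (4)(0) + (-2)(-9) = 18
Plane: 4y - 2z = 18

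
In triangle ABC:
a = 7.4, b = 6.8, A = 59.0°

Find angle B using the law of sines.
sin(B)/b = sin(A)/a
sin(B) = b·sin(A)/a = 6.8·sin(59.0°)/7.4 = 0.787667
B = arcsin(0.787667) = 51.97°  (b ≤ a, so B ≤ A and the acute solution is unique)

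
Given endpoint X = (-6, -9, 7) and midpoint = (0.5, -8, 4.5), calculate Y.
Y = (2×0.5 - (-6), 2×(-8) - (-9), 2×4.5 - 7) = (7, -7, 2)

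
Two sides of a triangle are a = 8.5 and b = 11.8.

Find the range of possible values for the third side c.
By the triangle inequality: |a - b| < c < a + b
|8.5 - 11.8| < c < 8.5 + 11.8
3.3 < c < 20.3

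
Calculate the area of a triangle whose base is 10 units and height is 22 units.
Area = (1/2) * base * height
Area = (1/2) * 10 * 22
Area = 110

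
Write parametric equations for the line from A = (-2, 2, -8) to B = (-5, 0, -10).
Direction vector d = B - A = (-3, -2, -2)
x = -2 - 3t, y = 2 - 2t, z = -8 - 2t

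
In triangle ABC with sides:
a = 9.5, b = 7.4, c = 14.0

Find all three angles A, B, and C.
By the law of cosines:
cos(A) = (b² + c² - a²)/(2bc) = 0.774662  →  A = 39.23°
cos(B) = (a² + c² - b²)/(2ac) = 0.870263  →  B = 29.51°
cos(C) = (a² + b² - c²)/(2ab) = -0.362660  →  C = 111.3°
Check: A + B + C = 180.0° ✓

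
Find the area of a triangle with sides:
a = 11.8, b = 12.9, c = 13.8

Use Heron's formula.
s = (a+b+c)/2 = (11.8+12.9+13.8)/2 = 19.25
A = √(s(s-a)(s-b)(s-c)) = √(19.25·7.45·6.35·5.45)
A = √4963.15 = 70.45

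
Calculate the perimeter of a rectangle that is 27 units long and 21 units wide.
Perimeter = 2 * (length + width)
Perimeter = 2 * (27 + 21)
Perimeter = 2 * 48
Perimeter = 96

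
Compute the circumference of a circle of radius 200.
Circumference = 2 * pi * r
Circumference = 2 * pi * 200
Circumference = 1256.64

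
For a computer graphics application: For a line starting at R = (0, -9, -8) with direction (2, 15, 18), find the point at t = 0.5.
P(0.5) = (0 + 2(0.5), -9 + 15(0.5), -8 + 18(0.5)) = (1, -1.5, 1)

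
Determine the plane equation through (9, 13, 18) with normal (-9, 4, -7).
d = n·P = (-9)(9) + (4)(13) + (-7)(18) = -155
Plane: -9x + 4y - 7z = -155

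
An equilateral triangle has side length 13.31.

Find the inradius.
For an equilateral triangle, r = s/(2√3) where s is the side.
r = 13.31/(2√3) = 13.31/3.464102 = 3.842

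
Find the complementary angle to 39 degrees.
Complementary angles sum to 90 degrees.
Other angle = 90 - 39
Other angle = 51 degrees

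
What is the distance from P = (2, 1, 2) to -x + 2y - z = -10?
d = |(-1)(2) + 2(1) + (-1)(2) - (-10)| / √((-1)² + 2² + (-1)²) = 8/√6 = 3.266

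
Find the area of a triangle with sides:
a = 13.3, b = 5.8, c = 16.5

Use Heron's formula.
s = (a+b+c)/2 = (13.3+5.8+16.5)/2 = 17.8
A = √(s(s-a)(s-b)(s-c)) = √(17.8·4.5·12·1.3)
A = √1249.56 = 35.35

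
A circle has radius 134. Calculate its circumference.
Circumference = 2 * pi * r
Circumference = 2 * pi * 134
Circumference = 841.95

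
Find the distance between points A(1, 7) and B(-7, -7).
Using the distance formula: d = sqrt((x₂-x₁)² + (y₂-y₁)²)
dx = (-7) - 1 = -8
dy = (-7) - 7 = -14
d = sqrt((-8)² + (-14)²) = sqrt(64 + 196) = sqrt(260) = 16.12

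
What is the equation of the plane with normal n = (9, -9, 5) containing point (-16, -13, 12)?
d = n·P = (9)(-16) + (-9)(-13) + (5)(12) = 33
Plane: 9x - 9y + 5z = 33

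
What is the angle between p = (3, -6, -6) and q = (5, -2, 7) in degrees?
p·q = -15, |p|² = 81, |q|² = 78
cos θ = -15/√6318 ≈ -0.1887
θ ≈ 100.9°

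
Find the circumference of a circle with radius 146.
Circumference = 2 * pi * r
Circumference = 2 * pi * 146
Circumference = 917.35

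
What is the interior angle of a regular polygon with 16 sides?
Interior angle of a regular n-gon = (n-2)*180/n
Interior angle = (16-2)*180/16
Interior angle = 14*180/16
Interior angle = 2520/16
Interior angle = 157.50 degrees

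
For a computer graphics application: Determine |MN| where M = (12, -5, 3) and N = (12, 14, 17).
d = √[(0)² + (19)² + (14)²] = √557 = 23.6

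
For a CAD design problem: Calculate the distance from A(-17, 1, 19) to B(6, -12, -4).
d = √[(23)² + (-13)² + (-23)²] = √1227 = 35.03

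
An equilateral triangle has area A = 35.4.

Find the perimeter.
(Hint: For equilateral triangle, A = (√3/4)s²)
A = (√3/4)s²  →  s² = 4A/√3 = 4·35.4/√3 = 81.7528
s = 9.04173
Perimeter = 3s = 27.13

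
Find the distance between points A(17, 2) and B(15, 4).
Using the distance formula: d = sqrt((x₂-x₁)² + (y₂-y₁)²)
dx = 15 - 17 = -2
dy = 4 - 2 = 2
d = sqrt((-2)² + 2²) = sqrt(4 + 4) = sqrt(8) = 2.83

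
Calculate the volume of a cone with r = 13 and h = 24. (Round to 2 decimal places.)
Volume = (1/3) * pi * r² * h
Volume = (1/3) * pi * 13² * 24
Volume = (1/3) * pi * 169 * 24
Volume = (1/3) * pi * 4056
Volume = 4247.43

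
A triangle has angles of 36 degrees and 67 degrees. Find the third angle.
Sum of angles in a triangle = 180 degrees
Third angle = 180 - 36 - 67
Third angle = 77 degrees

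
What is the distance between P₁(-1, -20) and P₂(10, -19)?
Using the distance formula: d = sqrt((x₂-x₁)² + (y₂-y₁)²)
dx = 10 - (-1) = 11
dy = (-19) - (-20) = 1
d = sqrt(11² + 1²) = sqrt(121 + 1) = sqrt(122) = 11.05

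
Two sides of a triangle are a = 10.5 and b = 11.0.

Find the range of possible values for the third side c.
By the triangle inequality: |a - b| < c < a + b
|10.5 - 11.0| < c < 10.5 + 11.0
0.5 < c < 21.5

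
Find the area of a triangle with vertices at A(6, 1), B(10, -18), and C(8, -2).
Using the coordinate formula: Area = (1/2)|x₁(y₂-y₃) + x₂(y₃-y₁) + x₃(y₁-y₂)|
Area = (1/2)|6((-18)-(-2)) + 10((-2)-1) + 8(1-(-18))|
Area = (1/2)|6*(-16) + 10*(-3) + 8*19|
Area = (1/2)|(-96) + (-30) + 152|
Area = (1/2)*26 = 13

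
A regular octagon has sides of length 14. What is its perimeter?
Perimeter = number of sides * side length
Perimeter = 8 * 14
Perimeter = 112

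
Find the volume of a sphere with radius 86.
Volume = (4/3) * pi * r³
Volume = (4/3) * pi * 86³
Volume = (4/3) * pi * 636056
Volume = 2664305.14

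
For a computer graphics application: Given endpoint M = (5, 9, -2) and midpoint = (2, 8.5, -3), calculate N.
N = (2×2 - 5, 2×8.5 - 9, 2×(-3) - (-2)) = (-1, 8, -4)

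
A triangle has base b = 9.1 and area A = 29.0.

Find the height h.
A = ½bh  →  h = 2A/b
h = 2·29.0/9.1 = 6.374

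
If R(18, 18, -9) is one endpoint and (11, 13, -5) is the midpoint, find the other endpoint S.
S = (2×11 - 18, 2×13 - 18, 2×(-5) - (-9)) = (4, 8, -1)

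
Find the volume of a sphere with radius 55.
Volume = (4/3) * pi * r³
Volume = (4/3) * pi * 55³
Volume = (4/3) * pi * 166375
Volume = 696909.97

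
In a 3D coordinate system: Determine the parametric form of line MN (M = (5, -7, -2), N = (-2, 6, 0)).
Direction vector d = N - M = (-7, 13, 2)
x = 5 - 7t, y = -7 + 13t, z = -2 + 2t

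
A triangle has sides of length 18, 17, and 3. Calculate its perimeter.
Perimeter = sum of all sides
Perimeter = 18 + 17 + 3
Perimeter = 38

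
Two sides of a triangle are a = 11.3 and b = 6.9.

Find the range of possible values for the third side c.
By the triangle inequality: |a - b| < c < a + b
|11.3 - 6.9| < c < 11.3 + 6.9
4.4 < c < 18.2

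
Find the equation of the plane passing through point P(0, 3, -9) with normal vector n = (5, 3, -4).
d = n·P = (5)(0) + (3)(3) + (-4)(-9) = 45
Plane: 5x + 3y - 4z = 45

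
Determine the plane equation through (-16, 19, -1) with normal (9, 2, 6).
d = n·P = (9)(-16) + (2)(19) + (6)(-1) = -112
Plane: 9x + 2y + 6z = -112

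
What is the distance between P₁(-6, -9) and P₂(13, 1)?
Using the distance formula: d = sqrt((x₂-x₁)² + (y₂-y₁)²)
dx = 13 - (-6) = 19
dy = 1 - (-9) = 10
d = sqrt(19² + 10²) = sqrt(361 + 100) = sqrt(461) = 21.47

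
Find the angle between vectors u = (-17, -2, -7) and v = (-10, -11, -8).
u·v = 248, |u|² = 342, |v|² = 285
cos θ = 248/√97470 ≈ 0.7944
θ ≈ 37.41°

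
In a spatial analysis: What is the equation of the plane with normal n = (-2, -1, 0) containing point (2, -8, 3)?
d = n·P = (-2)(2) + (-1)(-8) + (0)(3) = 4
Plane: -2x - y = 4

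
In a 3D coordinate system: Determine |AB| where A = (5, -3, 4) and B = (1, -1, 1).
d = √[(-4)² + (2)² + (-3)²] = √29 = 5.385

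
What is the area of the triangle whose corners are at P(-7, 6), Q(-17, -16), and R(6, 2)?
Using the coordinate formula: Area = (1/2)|x₁(y₂-y₃) + x₂(y₃-y₁) + x₃(y₁-y₂)|
Area = (1/2)|(-7)((-16)-2) + (-17)(2-6) + 6(6-(-16))|
Area = (1/2)|(-7)*(-18) + (-17)*(-4) + 6*22|
Area = (1/2)|126 + 68 + 132|
Area = (1/2)*326 = 163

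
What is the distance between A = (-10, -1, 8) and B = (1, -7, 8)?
d = √[(11)² + (-6)² + (0)²] = √157 = 12.53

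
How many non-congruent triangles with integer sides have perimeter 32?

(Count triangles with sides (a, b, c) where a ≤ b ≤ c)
With a ≤ b ≤ c and a + b + c = 32, the triangle inequality a + b > c gives c < 32/2, so c ≤ 15.
Iterate a from 1 to ⌊p/3⌋ = 10; for each a, b ranges from a to ⌊(p−a)/2⌋ with c = p − a − b, keeping only c ≥ b.
Triples: (2, 15, 15), (3, 14, 15), (4, 13, 15), …
Count = 21 triangles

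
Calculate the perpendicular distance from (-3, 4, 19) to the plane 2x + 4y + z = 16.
d = |2(-3) + 4(4) + 1(19) - (16)| / √(2² + 4² + 1²) = 13/√21 = 2.837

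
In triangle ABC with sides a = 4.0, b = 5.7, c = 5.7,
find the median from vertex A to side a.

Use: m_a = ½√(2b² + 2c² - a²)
m_a = ½√(2·5.7² + 2·5.7² - 4.0²)
m_a = ½√(64.98 + 64.98 - 16) = ½√113.96 = 5.338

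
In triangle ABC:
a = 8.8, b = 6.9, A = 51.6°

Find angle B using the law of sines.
sin(B)/b = sin(A)/a
sin(B) = b·sin(A)/a = 6.9·sin(51.6°)/8.8 = 0.614487
B = arcsin(0.614487) = 37.91°  (b ≤ a, so B ≤ A and the acute solution is unique)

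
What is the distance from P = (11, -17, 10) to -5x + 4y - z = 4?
d = |(-5)(11) + 4(-17) + (-1)(10) - (4)| / √((-5)² + 4² + (-1)²) = 137/√42 = 21.14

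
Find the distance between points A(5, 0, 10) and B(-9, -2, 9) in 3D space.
d = √[(-14)² + (-2)² + (-1)²] = √201 = 14.18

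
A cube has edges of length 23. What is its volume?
Volume = s³
Volume = 23³
Volume = 12167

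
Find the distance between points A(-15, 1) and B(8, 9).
Using the distance formula: d = sqrt((x₂-x₁)² + (y₂-y₁)²)
dx = 8 - (-15) = 23
dy = 9 - 1 = 8
d = sqrt(23² + 8²) = sqrt(529 + 64) = sqrt(593) = 24.35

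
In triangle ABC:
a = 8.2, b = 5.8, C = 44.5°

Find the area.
Using A = ½ab·sin(C):
A = ½·8.2·5.8·sin(44.5°) = ½·47.56·0.700909 = 16.67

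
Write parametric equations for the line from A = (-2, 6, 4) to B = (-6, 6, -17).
Direction vector d = B - A = (-4, 0, -21)
x = -2 - 4t, y = 6, z = 4 - 21t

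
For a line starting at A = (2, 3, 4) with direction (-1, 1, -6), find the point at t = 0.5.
P(0.5) = (2 + (-1)(0.5), 3 + 1(0.5), 4 + (-6)(0.5)) = (1.5, 3.5, 1)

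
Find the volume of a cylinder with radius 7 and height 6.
Volume = pi * r² * h
Volume = pi * 7² * 6
Volume = pi * 49 * 6
Volume = pi * 294
Volume = 923.63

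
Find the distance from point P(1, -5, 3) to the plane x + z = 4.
d = |1(1) + 0(-5) + 1(3) - (4)| / √(1² + 0² + 1²) = 0/√2 = 0.0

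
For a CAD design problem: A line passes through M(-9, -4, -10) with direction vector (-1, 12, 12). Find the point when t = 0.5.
P(0.5) = (-9 + (-1)(0.5), -4 + 12(0.5), -10 + 12(0.5)) = (-9.5, 2, -4)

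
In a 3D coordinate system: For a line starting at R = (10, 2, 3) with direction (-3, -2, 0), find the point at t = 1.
P(1) = (10 + (-3)(1), 2 + (-2)(1), 3 + 0(1)) = (7, 0, 3)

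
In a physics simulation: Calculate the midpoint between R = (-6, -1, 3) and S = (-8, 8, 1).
Midpoint = ((-6-8)/2, (-1+8)/2, (3+1)/2) = (-7, 3.5, 2)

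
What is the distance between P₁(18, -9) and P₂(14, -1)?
Using the distance formula: d = sqrt((x₂-x₁)² + (y₂-y₁)²)
dx = 14 - 18 = -4
dy = (-1) - (-9) = 8
d = sqrt((-4)² + 8²) = sqrt(16 + 64) = sqrt(80) = 8.94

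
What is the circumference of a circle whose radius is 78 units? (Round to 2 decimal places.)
Circumference = 2 * pi * r
Circumference = 2 * pi * 78
Circumference = 490.09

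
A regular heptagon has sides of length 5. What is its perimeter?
Perimeter = number of sides * side length
Perimeter = 7 * 5
Perimeter = 35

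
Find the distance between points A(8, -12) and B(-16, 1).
Using the distance formula: d = sqrt((x₂-x₁)² + (y₂-y₁)²)
dx = (-16) - 8 = -24
dy = 1 - (-12) = 13
d = sqrt((-24)² + 13²) = sqrt(576 + 169) = sqrt(745) = 27.29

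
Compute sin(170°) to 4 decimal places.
sin(170 degrees) = 0.1736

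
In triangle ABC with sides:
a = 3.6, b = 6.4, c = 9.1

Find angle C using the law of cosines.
cos(C) = (a² + b² - c²)/(2ab)
cos(C) = (3.6² + 6.4² - 9.1²)/(2·3.6·6.4) = -28.89/46.08 = -0.626953
C = arccos(-0.626953) = 128.8°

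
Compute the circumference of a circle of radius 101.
Circumference = 2 * pi * r
Circumference = 2 * pi * 101
Circumference = 634.60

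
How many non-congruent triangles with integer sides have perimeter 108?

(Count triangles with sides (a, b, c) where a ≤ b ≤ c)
With a ≤ b ≤ c and a + b + c = 108, the triangle inequality a + b > c gives c < 108/2, so c ≤ 53.
Iterate a from 1 to ⌊p/3⌋ = 36; for each a, b ranges from a to ⌊(p−a)/2⌋ with c = p − a − b, keeping only c ≥ b.
Triples: (2, 53, 53), (3, 52, 53), (4, 51, 53), …
Count = 243 triangles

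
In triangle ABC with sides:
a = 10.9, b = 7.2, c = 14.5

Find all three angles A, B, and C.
By the law of cosines:
cos(A) = (b² + c² - a²)/(2bc) = 0.686207  →  A = 46.67°
cos(B) = (a² + c² - b²)/(2ac) = 0.877001  →  B = 28.72°
cos(C) = (a² + b² - c²)/(2ab) = -0.252294  →  C = 104.6°
Check: A + B + C = 180.0° ✓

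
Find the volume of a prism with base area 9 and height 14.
Volume = base area * height
Volume = 9 * 14
Volume = 126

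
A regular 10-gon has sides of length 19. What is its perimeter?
Perimeter = number of sides * side length
Perimeter = 10 * 19
Perimeter = 190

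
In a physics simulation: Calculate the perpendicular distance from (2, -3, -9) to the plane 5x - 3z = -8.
d = |5(2) + 0(-3) + (-3)(-9) - (-8)| / √(5² + 0² + (-3)²) = 45/√34 = 7.717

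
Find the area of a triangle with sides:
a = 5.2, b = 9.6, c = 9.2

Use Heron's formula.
s = (a+b+c)/2 = (5.2+9.6+9.2)/2 = 12
A = √(s(s-a)(s-b)(s-c)) = √(12·6.8·2.4·2.8)
A = √548.352 = 23.42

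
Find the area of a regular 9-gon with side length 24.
For a regular 9-gon with side length s = 24:
Apothem a = s / (2*tan(pi/9)) = 24 / (2*tan(pi/9)) ≈ 32.9697
Perimeter P = 9 * 24 = 216
Area = (1/2) * P * a = (1/2) * 216 * 32.9697 = 3560.73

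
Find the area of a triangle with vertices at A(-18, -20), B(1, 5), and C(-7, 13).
Using the coordinate formula: Area = (1/2)|x₁(y₂-y₃) + x₂(y₃-y₁) + x₃(y₁-y₂)|
Area = (1/2)|(-18)(5-13) + 1(13-(-20)) + (-7)((-20)-5)|
Area = (1/2)|(-18)*(-8) + 1*33 + (-7)*(-25)|
Area = (1/2)|144 + 33 + 175|
Area = (1/2)*352 = 176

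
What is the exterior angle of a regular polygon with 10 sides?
Exterior angle of a regular n-gon = 360/n
Exterior angle = 360/10
Exterior angle = 36 degrees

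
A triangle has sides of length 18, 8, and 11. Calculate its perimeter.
Perimeter = sum of all sides
Perimeter = 18 + 8 + 11
Perimeter = 37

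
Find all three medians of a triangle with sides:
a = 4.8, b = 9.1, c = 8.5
Using m_x = ½√(2y² + 2z² - x²):
m_a = ½√(2·9.1² + 2·8.5² - 4.8²) = ½√287.08 = 8.472
m_b = ½√(2·4.8² + 2·8.5² - 9.1²) = ½√107.77 = 5.191
m_c = ½√(2·4.8² + 2·9.1² - 8.5²) = ½√139.45 = 5.904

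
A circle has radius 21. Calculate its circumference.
Circumference = 2 * pi * r
Circumference = 2 * pi * 21
Circumference = 131.95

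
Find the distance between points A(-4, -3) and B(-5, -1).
Using the distance formula: d = sqrt((x₂-x₁)² + (y₂-y₁)²)
dx = (-5) - (-4) = -1
dy = (-1) - (-3) = 2
d = sqrt((-1)² + 2²) = sqrt(1 + 4) = sqrt(5) = 2.24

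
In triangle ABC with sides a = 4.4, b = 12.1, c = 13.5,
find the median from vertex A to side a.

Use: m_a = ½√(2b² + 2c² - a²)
m_a = ½√(2·12.1² + 2·13.5² - 4.4²)
m_a = ½√(292.82 + 364.5 - 19.36) = ½√637.96 = 12.63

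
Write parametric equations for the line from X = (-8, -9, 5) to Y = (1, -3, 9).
Direction vector d = Y - X = (9, 6, 4)
x = -8 + 9t, y = -9 + 6t, z = 5 + 4t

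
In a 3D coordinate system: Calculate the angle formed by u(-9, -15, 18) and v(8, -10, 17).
u·v = 384, |u|² = 630, |v|² = 453
cos θ = 384/√285390 ≈ 0.7188
θ ≈ 44.04°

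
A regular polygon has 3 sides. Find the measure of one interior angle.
Interior angle of a regular n-gon = (n-2)*180/n
Interior angle = (3-2)*180/3
Interior angle = 1*180/3
Interior angle = 180/3
Interior angle = 60 degrees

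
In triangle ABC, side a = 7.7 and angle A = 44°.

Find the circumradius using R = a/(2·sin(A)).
R = a/(2·sin(A)) = 7.7/(2·sin(44°))
R = 7.7/(2·0.694658) = 7.7/1.389317 = 5.542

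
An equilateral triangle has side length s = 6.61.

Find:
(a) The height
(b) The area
(a) Height h = s·√3/2 = 6.61·√3/2 = 5.724
(b) Area = (√3/4)·s² = (√3/4)·6.61² = (√3/4)·43.6921 = 18.92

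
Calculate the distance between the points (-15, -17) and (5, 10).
Using the distance formula: d = sqrt((x₂-x₁)² + (y₂-y₁)²)
dx = 5 - (-15) = 20
dy = 10 - (-17) = 27
d = sqrt(20² + 27²) = sqrt(400 + 729) = sqrt(1129) = 33.60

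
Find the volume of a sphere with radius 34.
Volume = (4/3) * pi * r³
Volume = (4/3) * pi * 34³
Volume = (4/3) * pi * 39304
Volume = 164636.21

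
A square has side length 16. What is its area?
Area = s²
Area = 16²
Area = 256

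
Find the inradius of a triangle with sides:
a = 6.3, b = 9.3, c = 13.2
s = (a+b+c)/2 = (6.3+9.3+13.2)/2 = 14.4
Area = √(s(s-a)(s-b)(s-c)) = √(14.4·8.1·5.1·1.2) = 26.7177
r = Area/s = 26.7177/14.4 = 1.855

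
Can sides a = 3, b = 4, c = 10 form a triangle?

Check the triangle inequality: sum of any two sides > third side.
No: 3 + 4 = 7 is not > 10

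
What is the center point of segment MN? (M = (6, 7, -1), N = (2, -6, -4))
Midpoint = ((6+2)/2, (7-6)/2, (-1-4)/2) = (4, 0.5, -2.5)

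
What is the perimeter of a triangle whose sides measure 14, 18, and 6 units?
Perimeter = sum of all sides
Perimeter = 14 + 18 + 6
Perimeter = 38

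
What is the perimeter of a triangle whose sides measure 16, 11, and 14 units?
Perimeter = sum of all sides
Perimeter = 16 + 11 + 14
Perimeter = 41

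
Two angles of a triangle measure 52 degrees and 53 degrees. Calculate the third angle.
Sum of angles in a triangle = 180 degrees
Third angle = 180 - 52 - 53
Third angle = 75 degrees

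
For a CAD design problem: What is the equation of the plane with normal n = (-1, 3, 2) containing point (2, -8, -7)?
d = n·P = (-1)(2) + (3)(-8) + (2)(-7) = -40
Plane: -x + 3y + 2z = -40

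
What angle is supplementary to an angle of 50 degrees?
Supplementary angles sum to 180 degrees.
Other angle = 180 - 50
Other angle = 130 degrees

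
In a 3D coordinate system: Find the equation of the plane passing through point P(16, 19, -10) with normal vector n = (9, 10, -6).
d = n·P = (9)(16) + (10)(19) + (-6)(-10) = 394
Plane: 9x + 10y - 6z = 394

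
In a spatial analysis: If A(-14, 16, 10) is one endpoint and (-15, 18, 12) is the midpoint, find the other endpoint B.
B = (2×(-15) - (-14), 2×18 - 16, 2×12 - 10) = (-16, 20, 14)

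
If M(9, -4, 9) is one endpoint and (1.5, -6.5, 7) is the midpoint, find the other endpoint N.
N = (2×1.5 - 9, 2×(-6.5) - (-4), 2×7 - 9) = (-6, -9, 5)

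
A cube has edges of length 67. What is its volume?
Volume = s³
Volume = 67³
Volume = 300763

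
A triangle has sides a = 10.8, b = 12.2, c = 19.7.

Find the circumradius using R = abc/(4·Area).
s = (a+b+c)/2 = 21.35
Area = √(s(s-a)(s-b)(s-c)) = √(21.35·10.55·9.15·1.65) = 58.3147
R = abc/(4·Area) = (10.8·12.2·19.7)/(4·58.3147) = 2595.672/233.2588 = 11.13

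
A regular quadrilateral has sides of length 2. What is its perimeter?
Perimeter = number of sides * side length
Perimeter = 4 * 2
Perimeter = 8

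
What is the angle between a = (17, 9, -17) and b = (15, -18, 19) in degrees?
a·b = -230, |a|² = 659, |b|² = 910
cos θ = -230/√599690 ≈ -0.297
θ ≈ 107.3°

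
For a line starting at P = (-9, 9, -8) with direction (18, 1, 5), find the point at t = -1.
P(-1) = (-9 + 18(-1), 9 + 1(-1), -8 + 5(-1)) = (-27, 8, -13)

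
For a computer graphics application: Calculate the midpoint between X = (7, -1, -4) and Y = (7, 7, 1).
Midpoint = ((7+7)/2, (-1+7)/2, (-4+1)/2) = (7, 3, -1.5)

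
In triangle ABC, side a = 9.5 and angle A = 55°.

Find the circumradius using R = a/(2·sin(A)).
R = a/(2·sin(A)) = 9.5/(2·sin(55°))
R = 9.5/(2·0.819152) = 9.5/1.638304 = 5.799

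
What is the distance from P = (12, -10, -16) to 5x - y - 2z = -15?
d = |5(12) + (-1)(-10) + (-2)(-16) - (-15)| / √(5² + (-1)² + (-2)²) = 117/√30 = 21.36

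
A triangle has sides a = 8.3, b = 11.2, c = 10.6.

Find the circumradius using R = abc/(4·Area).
s = (a+b+c)/2 = 15.05
Area = √(s(s-a)(s-b)(s-c)) = √(15.05·6.75·3.85·4.45) = 41.7187
R = abc/(4·Area) = (8.3·11.2·10.6)/(4·41.7187) = 985.376/166.8748 = 5.905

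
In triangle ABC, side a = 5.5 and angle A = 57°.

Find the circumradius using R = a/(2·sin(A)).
R = a/(2·sin(A)) = 5.5/(2·sin(57°))
R = 5.5/(2·0.838671) = 5.5/1.677341 = 3.279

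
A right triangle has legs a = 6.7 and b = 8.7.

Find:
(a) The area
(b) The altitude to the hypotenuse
(a) Area = ½ab = ½·6.7·8.7 = 29.145
(b) Hypotenuse c = √(6.7² + 8.7²) = √120.58 = 10.9809
    Area = ½·c·h_c  →  h_c = 2·Area/c = 2·29.145/10.9809 = 5.308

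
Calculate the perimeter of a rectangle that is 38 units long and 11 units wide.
Perimeter = 2 * (length + width)
Perimeter = 2 * (38 + 11)
Perimeter = 2 * 49
Perimeter = 98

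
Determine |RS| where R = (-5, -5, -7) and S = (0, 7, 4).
d = √[(5)² + (12)² + (11)²] = √290 = 17.03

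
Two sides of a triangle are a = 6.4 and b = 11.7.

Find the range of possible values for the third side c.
By the triangle inequality: |a - b| < c < a + b
|6.4 - 11.7| < c < 6.4 + 11.7
5.3 < c < 18.1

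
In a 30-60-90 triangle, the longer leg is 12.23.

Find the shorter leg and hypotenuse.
In a 30-60-90 triangle, sides are in ratio 1 : √3 : 2.
Long leg = short leg·√3  →  short leg = 12.23/√3 = 7.061
Hypotenuse = 2·(short leg) = 2·12.23/√3 = 14.12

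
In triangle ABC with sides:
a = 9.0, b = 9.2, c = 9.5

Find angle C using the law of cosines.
cos(C) = (a² + b² - c²)/(2ab)
cos(C) = (9.0² + 9.2² - 9.5²)/(2·9.0·9.2) = 75.39/165.6 = 0.455254
C = arccos(0.455254) = 62.92°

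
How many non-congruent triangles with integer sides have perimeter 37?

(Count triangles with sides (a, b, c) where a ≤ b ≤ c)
With a ≤ b ≤ c and a + b + c = 37, the triangle inequality a + b > c gives c < 37/2, so c ≤ 18.
Iterate a from 1 to ⌊p/3⌋ = 12; for each a, b ranges from a to ⌊(p−a)/2⌋ with c = p − a − b, keeping only c ≥ b.
Triples: (1, 18, 18), (2, 17, 18), (3, 16, 18), …
Count = 33 triangles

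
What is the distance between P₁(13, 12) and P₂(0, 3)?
Using the distance formula: d = sqrt((x₂-x₁)² + (y₂-y₁)²)
dx = 0 - 13 = -13
dy = 3 - 12 = -9
d = sqrt((-13)² + (-9)²) = sqrt(169 + 81) = sqrt(250) = 15.81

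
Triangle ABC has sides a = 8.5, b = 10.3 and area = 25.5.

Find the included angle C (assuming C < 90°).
Area = ½ab·sin(C)  →  sin(C) = 2·Area/(ab)
sin(C) = 2·25.5/(8.5·10.3) = 0.582524
C = arcsin(0.582524) = 35.63°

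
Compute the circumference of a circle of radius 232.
Circumference = 2 * pi * r
Circumference = 2 * pi * 232
Circumference = 1457.70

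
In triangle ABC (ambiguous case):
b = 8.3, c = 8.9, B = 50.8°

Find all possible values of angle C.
sin(C)/c = sin(B)/b  →  sin(C) = c·sin(B)/b = 8.9·sin(50.8°)/8.3 = 0.830965
C₁ = arcsin(0.830965) = 56.2°,  C₂ = 180° - C₁ = 123.8°
Check C₂: A = 180° - 50.8° - 123.8° = 5.4° > 0 ✓
C = 56.2° or C = 123.8° (two solutions)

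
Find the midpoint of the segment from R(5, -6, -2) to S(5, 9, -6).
Midpoint = ((5+5)/2, (-6+9)/2, (-2-6)/2) = (5, 1.5, -4)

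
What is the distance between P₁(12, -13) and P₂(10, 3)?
Using the distance formula: d = sqrt((x₂-x₁)² + (y₂-y₁)²)
dx = 10 - 12 = -2
dy = 3 - (-13) = 16
d = sqrt((-2)² + 16²) = sqrt(4 + 256) = sqrt(260) = 16.12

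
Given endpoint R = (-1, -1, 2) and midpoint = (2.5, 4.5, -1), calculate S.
S = (2×2.5 - (-1), 2×4.5 - (-1), 2×(-1) - 2) = (6, 10, -4)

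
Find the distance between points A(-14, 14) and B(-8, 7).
Using the distance formula: d = sqrt((x₂-x₁)² + (y₂-y₁)²)
dx = (-8) - (-14) = 6
dy = 7 - 14 = -7
d = sqrt(6² + (-7)²) = sqrt(36 + 49) = sqrt(85) = 9.22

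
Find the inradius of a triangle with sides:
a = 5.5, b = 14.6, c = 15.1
s = (a+b+c)/2 = (5.5+14.6+15.1)/2 = 17.6
Area = √(s(s-a)(s-b)(s-c)) = √(17.6·12.1·3·2.5) = 39.965
r = Area/s = 39.965/17.6 = 2.271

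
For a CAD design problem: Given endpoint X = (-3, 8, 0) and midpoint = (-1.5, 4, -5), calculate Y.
Y = (2×(-1.5) - (-3), 2×4 - 8, 2×(-5) - 0) = (0, 0, -10)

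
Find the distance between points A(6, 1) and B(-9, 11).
Using the distance formula: d = sqrt((x₂-x₁)² + (y₂-y₁)²)
dx = (-9) - 6 = -15
dy = 11 - 1 = 10
d = sqrt((-15)² + 10²) = sqrt(225 + 100) = sqrt(325) = 18.03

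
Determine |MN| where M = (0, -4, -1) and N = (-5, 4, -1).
d = √[(-5)² + (8)² + (0)²] = √89 = 9.434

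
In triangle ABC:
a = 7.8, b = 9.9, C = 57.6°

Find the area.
Using A = ½ab·sin(C):
A = ½·7.8·9.9·sin(57.6°) = ½·77.22·0.844328 = 32.6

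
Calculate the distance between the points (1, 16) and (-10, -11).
Using the distance formula: d = sqrt((x₂-x₁)² + (y₂-y₁)²)
dx = (-10) - 1 = -11
dy = (-11) - 16 = -27
d = sqrt((-11)² + (-27)²) = sqrt(121 + 729) = sqrt(850) = 29.15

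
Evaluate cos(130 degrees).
cos(130 degrees) = -0.6428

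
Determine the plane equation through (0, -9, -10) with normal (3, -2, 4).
d = n·P = (3)(0) + (-2)(-9) + (4)(-10) = -22
Plane: 3x - 2y + 4z = -22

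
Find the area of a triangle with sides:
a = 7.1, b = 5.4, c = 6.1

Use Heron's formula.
s = (a+b+c)/2 = (7.1+5.4+6.1)/2 = 9.3
A = √(s(s-a)(s-b)(s-c)) = √(9.3·2.2·3.9·3.2)
A = √255.341 = 15.98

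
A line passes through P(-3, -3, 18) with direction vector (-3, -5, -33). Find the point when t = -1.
P(-1) = (-3 + (-3)(-1), -3 + (-5)(-1), 18 + (-33)(-1)) = (0, 2, 51)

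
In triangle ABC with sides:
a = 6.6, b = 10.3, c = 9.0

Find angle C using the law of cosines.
cos(C) = (a² + b² - c²)/(2ab)
cos(C) = (6.6² + 10.3² - 9.0²)/(2·6.6·10.3) = 68.65/135.96 = 0.504928
C = arccos(0.504928) = 59.67°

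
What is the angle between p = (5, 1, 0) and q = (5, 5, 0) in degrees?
p·q = 30, |p|² = 26, |q|² = 50
cos θ = 30/√1300 ≈ 0.8321
θ ≈ 33.69°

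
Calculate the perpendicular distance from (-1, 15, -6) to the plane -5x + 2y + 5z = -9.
d = |(-5)(-1) + 2(15) + 5(-6) - (-9)| / √((-5)² + 2² + 5²) = 14/√54 = 1.905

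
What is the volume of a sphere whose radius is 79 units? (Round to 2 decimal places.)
Volume = (4/3) * pi * r³
Volume = (4/3) * pi * 79³
Volume = (4/3) * pi * 493039
Volume = 2065236.93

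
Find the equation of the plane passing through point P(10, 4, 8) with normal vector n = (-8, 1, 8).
d = n·P = (-8)(10) + (1)(4) + (8)(8) = -12
Plane: -8x + y + 8z = -12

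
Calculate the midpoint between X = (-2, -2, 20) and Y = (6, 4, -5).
Midpoint = ((-2+6)/2, (-2+4)/2, (20-5)/2) = (2, 1, 7.5)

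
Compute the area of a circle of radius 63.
Area = pi * r²
Area = pi * 63²
Area = pi * 3969
Area = 12468.98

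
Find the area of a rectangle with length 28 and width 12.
Area = length * width
Area = 28 * 12
Area = 336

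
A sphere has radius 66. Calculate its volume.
Volume = (4/3) * pi * r³
Volume = (4/3) * pi * 66³
Volume = (4/3) * pi * 287496
Volume = 1204260.43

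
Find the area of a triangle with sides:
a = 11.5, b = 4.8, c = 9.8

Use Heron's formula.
s = (a+b+c)/2 = (11.5+4.8+9.8)/2 = 13.05
A = √(s(s-a)(s-b)(s-c)) = √(13.05·1.55·8.25·3.25)
A = √542.35 = 23.29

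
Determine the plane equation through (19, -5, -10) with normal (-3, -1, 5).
d = n·P = (-3)(19) + (-1)(-5) + (5)(-10) = -102
Plane: -3x - y + 5z = -102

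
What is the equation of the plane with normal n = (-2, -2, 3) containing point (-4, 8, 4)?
d = n·P = (-2)(-4) + (-2)(8) + (3)(4) = 4
Plane: -2x - 2y + 3z = 4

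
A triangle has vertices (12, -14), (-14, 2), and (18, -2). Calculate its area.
Using the coordinate formula: Area = (1/2)|x₁(y₂-y₃) + x₂(y₃-y₁) + x₃(y₁-y₂)|
Area = (1/2)|12(2-(-2)) + (-14)((-2)-(-14)) + 18((-14)-2)|
Area = (1/2)|12*4 + (-14)*12 + 18*(-16)|
Area = (1/2)|48 + (-168) + (-288)|
Area = (1/2)*408 = 204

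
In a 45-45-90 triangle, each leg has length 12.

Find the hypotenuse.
Hypotenuse = 12√2 = 16.97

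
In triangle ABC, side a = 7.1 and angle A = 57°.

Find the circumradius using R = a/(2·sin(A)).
R = a/(2·sin(A)) = 7.1/(2·sin(57°))
R = 7.1/(2·0.838671) = 7.1/1.677341 = 4.233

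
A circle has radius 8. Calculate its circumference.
Circumference = 2 * pi * r
Circumference = 2 * pi * 8
Circumference = 50.27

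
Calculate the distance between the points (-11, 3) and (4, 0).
Using the distance formula: d = sqrt((x₂-x₁)² + (y₂-y₁)²)
dx = 4 - (-11) = 15
dy = 0 - 3 = -3
d = sqrt(15² + (-3)²) = sqrt(225 + 9) = sqrt(234) = 15.30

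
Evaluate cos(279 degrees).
cos(279 degrees) = 0.1564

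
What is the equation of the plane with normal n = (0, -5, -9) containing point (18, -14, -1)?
d = n·P = (0)(18) + (-5)(-14) + (-9)(-1) = 79
Plane: -5y - 9z = 79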